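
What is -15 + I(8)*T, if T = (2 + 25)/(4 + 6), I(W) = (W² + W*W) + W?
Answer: 1761/5 ≈ 352.20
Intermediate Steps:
I(W) = W + 2*W² (I(W) = (W² + W²) + W = 2*W² + W = W + 2*W²)
T = 27/10 ≈ 2.7000
-15 + I(8)*T = -15 + (8*(1 + 2*8))*(27/10) = -15 + (8*(1 + 16))*(27/10) = -15 + (8*17)*(27/10) = -15 + 136*(27/10) = -15 + 1836/5 = 1761/5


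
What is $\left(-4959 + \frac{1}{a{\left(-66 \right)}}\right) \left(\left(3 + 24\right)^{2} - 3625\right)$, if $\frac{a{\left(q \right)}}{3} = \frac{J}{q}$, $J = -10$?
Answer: $\frac{71774464}{5} \approx 1.4355 \cdot 10^{7}$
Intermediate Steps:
$a{\left(q \right)} = - \frac{30}{q}$ ($a{\left(q \right)} = 3 \left(- \frac{10}{q}\right) = - \frac{30}{q}$)
$\left(-4959 + \frac{1}{a{\left(-66 \right)}}\right) \left(\left(3 + 24\right)^{2} - 3625\right) = \left(-4959 + \frac{1}{\left(-30\right) \frac{1}{-66}}\right) \left(\left(3 + 24\right)^{2} - 3625\right) = \left(-4959 + \frac{1}{\left(-30\right) \left(- \frac{1}{66}\right)}\right) \left(27^{2} - 3625\right) = \left(-4959 + \frac{1}{\frac{5}{11}}\right) \left(729 - 3625\right) = \left(-4959 + \frac{11}{5}\right) \left(-2896\right) = \left(- \frac{24784}{5}\right) \left(-2896\right) = \frac{71774464}{5}$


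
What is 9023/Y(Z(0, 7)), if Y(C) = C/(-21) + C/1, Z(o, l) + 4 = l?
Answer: 63161/20 ≈ 3158.1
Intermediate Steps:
Z(o, l) = -4 + l
Y(C) = 20*C/21 (Y(C) = C*(-1/21) + C*1 = -C/21 + C = 20*C/21)
9023/Y(Z(0, 7)) = 9023/((20*(-4 + 7)/21)) = 9023/(((20/21)*3)) = 9023/(20/7) = 9023*(7/20) = 63161/20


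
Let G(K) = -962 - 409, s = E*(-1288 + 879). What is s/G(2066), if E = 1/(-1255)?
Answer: -409/1720605 ≈ -0.00023771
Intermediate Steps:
E = -1/1255 ≈ -0.00079681
s = 409/1255 (s = -(-1288 + 879)/1255 = -1/1255*(-409) = 409/1255 ≈ 0.32590)
G(K) = -1371
s/G(2066) = (409/1255)/(-1371) = (409/1255)*(-1/1371) = -409/1720605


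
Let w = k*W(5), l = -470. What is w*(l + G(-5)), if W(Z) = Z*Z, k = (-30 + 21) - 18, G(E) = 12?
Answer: 309150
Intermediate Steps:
k = -27 (k = -9 - 18 = -27)
W(Z) = Z²
w = -675 (w = -27*5² = -27*25 = -675)
w*(l + G(-5)) = -675*(-470 + 12) = -675*(-458) = 309150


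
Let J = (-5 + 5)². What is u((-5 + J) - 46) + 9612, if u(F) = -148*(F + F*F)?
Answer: -367788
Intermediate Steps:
J = 0 (J = 0² = 0)
u(F) = -148*F - 148*F² (u(F) = -148*(F + F²) = -148*F - 148*F²)
u((-5 + J) - 46) + 9612 = -148*((-5 + 0) - 46)*(1 + ((-5 + 0) - 46)) + 9612 = -148*(-5 - 46)*(1 + (-5 - 46)) + 9612 = -148*(-51)*(1 - 51) + 9612 = -148*(-51)*(-50) + 9612 = -377400 + 9612 = -367788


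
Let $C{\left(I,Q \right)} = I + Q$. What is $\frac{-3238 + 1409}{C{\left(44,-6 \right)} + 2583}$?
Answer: $- \frac{1829}{2621} \approx -0.69783$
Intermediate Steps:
$\frac{-3238 + 1409}{C{\left(44,-6 \right)} + 2583} = \frac{-3238 + 1409}{\left(44 - 6\right) + 2583} = - \frac{1829}{38 + 2583} = - \frac{1829}{2621}$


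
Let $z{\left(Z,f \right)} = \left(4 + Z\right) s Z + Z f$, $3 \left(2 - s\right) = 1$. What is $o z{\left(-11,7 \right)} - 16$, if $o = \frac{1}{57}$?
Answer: $- \frac{2582}{171} \approx -15.099$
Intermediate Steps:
$s = \frac{5}{3}$ ($s = 2 - \frac{1}{3} = \frac{5}{3} \approx 1.6667$)
$o = \frac{1}{57} \approx 0.017544$
$z{\left(Z,f \right)} = Z f + Z \left(\frac{20}{3} + \frac{5 Z}{3}\right)$ ($z{\left(Z,f \right)} = \left(4 + Z\right) \frac{5}{3} Z + Z f = \left(\frac{20}{3} + \frac{5 Z}{3}\right) Z + Z f = Z \left(\frac{20}{3} + \frac{5 Z}{3}\right) + Z f = Z f + Z \left(\frac{20}{3} + \frac{5 Z}{3}\right)$)
$o z{\left(-11,7 \right)} - 16 = \frac{\frac{1}{3} \left(-11\right) \left(20 + 3 \cdot 7 + 5 \left(-11\right)\right)}{57} - 16 = \frac{\frac{1}{3} \left(-11\right) \left(20 + 21 - 55\right)}{57} - 16 = \frac{\frac{1}{3} \left(-11\right) \left(-14\right)}{57} - 16 = \frac{1}{57} \cdot \frac{154}{3} - 16 = \frac{154}{171} - 16 = - \frac{2582}{171}$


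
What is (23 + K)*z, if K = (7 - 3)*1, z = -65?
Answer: -1755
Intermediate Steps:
K = 4 (K = 4*1 = 4)
(23 + K)*z = (23 + 4)*(-65) = 27*(-65) = -1755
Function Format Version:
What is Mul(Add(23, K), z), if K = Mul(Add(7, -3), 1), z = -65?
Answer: -1755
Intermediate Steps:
K = 4 (K = Mul(4, 1) = 4)
Mul(Add(23, K), z) = Mul(Add(23, 4), -65) = Mul(27, -65) = -1755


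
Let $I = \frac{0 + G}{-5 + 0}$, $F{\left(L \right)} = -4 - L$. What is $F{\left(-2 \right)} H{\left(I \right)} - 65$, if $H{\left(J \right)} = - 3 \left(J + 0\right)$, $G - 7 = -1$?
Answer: $- \frac{361}{5} \approx -72.2$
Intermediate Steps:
$G = 6$ ($G = 7 - 1 = 6$)
$I = - \frac{6}{5}$ ($I = \frac{0 + 6}{-5 + 0} = \frac{6}{-5} = 6 \left(- \frac{1}{5}\right) = - \frac{6}{5} \approx -1.2$)
$H{\left(J \right)} = - 3 J$
$F{\left(-2 \right)} H{\left(I \right)} - 65 = \left(-4 - -2\right) \left(\left(-3\right) \left(- \frac{6}{5}\right)\right) - 65 = \left(-4 + 2\right) \frac{18}{5} - 65 = \left(-2\right) \frac{18}{5} - 65 = - \frac{36}{5} - 65 = - \frac{361}{5}$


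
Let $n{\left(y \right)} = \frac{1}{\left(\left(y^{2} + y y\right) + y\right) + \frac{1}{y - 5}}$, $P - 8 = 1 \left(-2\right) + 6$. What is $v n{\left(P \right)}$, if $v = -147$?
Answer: $- \frac{1029}{2101} \approx -0.48977$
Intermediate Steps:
$P = 12$ ($P = 8 + \left(1 \left(-2\right) + 6\right) = 8 + \left(-2 + 6\right) = 8 + 4 = 12$)
$n{\left(y \right)} = \frac{1}{y + \frac{1}{-5 + y} + 2 y^{2}}$ ($n{\left(y \right)} = \frac{1}{\left(\left(y^{2} + y^{2}\right) + y\right) + \frac{1}{-5 + y}} = \frac{1}{\left(2 y^{2} + y\right) + \frac{1}{-5 + y}} = \frac{1}{\left(y + 2 y^{2}\right) + \frac{1}{-5 + y}} = \frac{1}{y + \frac{1}{-5 + y} + 2 y^{2}}$)
$v n{\left(P \right)} = - 147 \frac{-5 + 12}{1 - 9 \cdot 12^{2} - 60 + 2 \cdot 12^{3}} = - 147 \frac{1}{1 - 1296 - 60 + 2 \cdot 1728} \cdot 7 = - 147 \frac{1}{1 - 1296 - 60 + 3456} \cdot 7 = - 147 \cdot \frac{1}{2101} \cdot 7 = \left(-147\right) \frac{7}{2101} = - \frac{1029}{2101}$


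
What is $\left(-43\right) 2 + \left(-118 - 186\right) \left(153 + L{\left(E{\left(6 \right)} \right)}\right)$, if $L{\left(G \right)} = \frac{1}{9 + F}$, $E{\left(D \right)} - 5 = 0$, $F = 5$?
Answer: $- \frac{326338}{7} \approx -46620.0$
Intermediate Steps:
$E{\left(D \right)} = 5$ ($E{\left(D \right)} = 5 + 0 = 5$)
$L{\left(G \right)} = \frac{1}{14}$ ($L{\left(G \right)} = \frac{1}{9 + 5} = \frac{1}{14}$)
$\left(-43\right) 2 + \left(-118 - 186\right) \left(153 + L{\left(E{\left(6 \right)} \right)}\right) = \left(-43\right) 2 + \left(-118 - 186\right) \left(153 + \frac{1}{14}\right) = -86 - \frac{325736}{7} = - \frac{326338}{7}$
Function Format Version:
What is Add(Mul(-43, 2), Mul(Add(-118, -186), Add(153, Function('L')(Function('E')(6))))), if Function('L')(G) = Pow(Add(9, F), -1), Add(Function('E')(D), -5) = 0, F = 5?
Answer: Rational(-326338, 7) ≈ -46620.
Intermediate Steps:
Function('E')(D) = 5 (Function('E')(D) = Add(5, 0) = 5)
Function('L')(G) = Rational(1, 14) (Function('L')(G) = Pow(Add(9, 5), -1) = Pow(14, -1) = Rational(1, 14))
Add(Mul(-43, 2), Mul(Add(-118, -186), Add(153, Function('L')(Function('E')(6))))) = Add(Mul(-43, 2), Mul(Add(-118, -186), Add(153, Rational(1, 14)))) = Add(-86, Mul(-304, Rational(2143, 14))) = Add(-86, Rational(-325736, 7)) = Rational(-326338, 7)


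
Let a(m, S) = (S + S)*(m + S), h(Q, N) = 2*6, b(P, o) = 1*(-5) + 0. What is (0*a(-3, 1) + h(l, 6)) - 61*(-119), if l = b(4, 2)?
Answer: 7271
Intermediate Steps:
b(P, o) = -5 (b(P, o) = -5 + 0 = -5)
l = -5
h(Q, N) = 12
a(m, S) = 2*S*(S + m) (a(m, S) = (2*S)*(S + m) = 2*S*(S + m))
(0*a(-3, 1) + h(l, 6)) - 61*(-119) = (0*(2*1*(1 - 3)) + 12) - 61*(-119) = (0*(2*1*(-2)) + 12) + 7259 = (0*(-4) + 12) + 7259 = (0 + 12) + 7259 = 12 + 7259 = 7271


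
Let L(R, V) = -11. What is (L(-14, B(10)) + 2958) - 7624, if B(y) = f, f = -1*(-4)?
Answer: -4677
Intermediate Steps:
f = 4
B(y) = 4
(L(-14, B(10)) + 2958) - 7624 = (-11 + 2958) - 7624 = 2947 - 7624 = -4677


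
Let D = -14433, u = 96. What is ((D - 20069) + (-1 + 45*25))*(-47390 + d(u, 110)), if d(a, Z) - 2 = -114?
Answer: 1585521756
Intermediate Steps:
d(a, Z) = -112 (d(a, Z) = 2 - 114 = -112)
((D - 20069) + (-1 + 45*25))*(-47390 + d(u, 110)) = ((-14433 - 20069) + (-1 + 45*25))*(-47390 - 112) = (-34502 + (-1 + 1125))*(-47502) = (-34502 + 1124)*(-47502) = -33378*(-47502) = 1585521756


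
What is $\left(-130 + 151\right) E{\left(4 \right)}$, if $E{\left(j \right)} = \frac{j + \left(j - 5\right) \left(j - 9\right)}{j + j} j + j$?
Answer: $\frac{357}{2} \approx 178.5$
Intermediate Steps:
$E{\left(j \right)} = \frac{3 j}{2} + \frac{\left(-9 + j\right) \left(-5 + j\right)}{2}$ ($E{\left(j \right)} = \frac{j + \left(-5 + j\right) \left(-9 + j\right)}{2 j} j + j = \left(j + \left(-9 + j\right) \left(-5 + j\right)\right) \frac{1}{2 j} j + j = \frac{j + \left(-9 + j\right) \left(-5 + j\right)}{2 j} j + j = \left(\frac{j}{2} + \frac{\left(-9 + j\right) \left(-5 + j\right)}{2}\right) + j = \frac{3 j}{2} + \frac{\left(-9 + j\right) \left(-5 + j\right)}{2}$)
$\left(-130 + 151\right) E{\left(4 \right)} = \left(-130 + 151\right) \left(\frac{45}{2} + \frac{4^{2}}{2} - 22\right) = 21 \left(\frac{45}{2} + \frac{1}{2} \cdot 16 - 22\right) = 21 \left(\frac{45}{2} + 8 - 22\right) = 21 \cdot \frac{17}{2} = \frac{357}{2}$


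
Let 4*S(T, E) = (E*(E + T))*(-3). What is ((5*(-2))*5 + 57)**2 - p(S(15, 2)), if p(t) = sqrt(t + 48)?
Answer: 49 - 3*sqrt(10)/2 ≈ 44.257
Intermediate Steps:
S(T, E) = -3*E*(E + T)/4 (S(T, E) = ((E*(E + T))*(-3))/4 = (-3*E*(E + T))/4 = -3*E*(E + T)/4)
p(t) = sqrt(48 + t)
((5*(-2))*5 + 57)**2 - p(S(15, 2)) = ((5*(-2))*5 + 57)**2 - sqrt(48 - 3/4*2*(2 + 15)) = (-10*5 + 57)**2 - sqrt(48 - 3/4*2*17) = (-50 + 57)**2 - sqrt(48 - 51/2) = 7**2 - sqrt(45/2) = 49 - 3*sqrt(10)/2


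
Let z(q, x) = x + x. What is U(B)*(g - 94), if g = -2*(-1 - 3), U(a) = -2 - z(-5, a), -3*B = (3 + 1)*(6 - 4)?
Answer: -860/3 ≈ -286.67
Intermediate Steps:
z(q, x) = 2*x
B = -8/3 (B = -(3 + 1)*(6 - 4)/3 = -4*2/3 = -⅓*8 = -8/3 ≈ -2.6667)
U(a) = -2 - 2*a
g = 8 (g = -2*(-4) = 8)
U(B)*(g - 94) = (-2 - 2*(-8/3))*(8 - 94) = (-2 + 16/3)*(-86) = (10/3)*(-86) = -860/3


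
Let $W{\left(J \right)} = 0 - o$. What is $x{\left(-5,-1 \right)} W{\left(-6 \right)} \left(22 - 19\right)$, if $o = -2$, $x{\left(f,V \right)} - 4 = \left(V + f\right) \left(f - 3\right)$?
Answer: $312$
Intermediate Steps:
$x{\left(f,V \right)} = 4 + \left(-3 + f\right) \left(V + f\right)$ ($x{\left(f,V \right)} = 4 + \left(V + f\right) \left(f - 3\right) = 4 + \left(V + f\right) \left(-3 + f\right) = 4 + \left(-3 + f\right) \left(V + f\right)$)
$W{\left(J \right)} = 2$ ($W{\left(J \right)} = 0 - -2 = 0 + 2 = 2$)
$x{\left(-5,-1 \right)} W{\left(-6 \right)} \left(22 - 19\right) = \left(4 + \left(-5\right)^{2} - -3 - -15 - -5\right) 2 \left(22 - 19\right) = \left(4 + 25 + 3 + 15 + 5\right) 2 \cdot 3 = 52 \cdot 2 \cdot 3 = 104 \cdot 3 = 312$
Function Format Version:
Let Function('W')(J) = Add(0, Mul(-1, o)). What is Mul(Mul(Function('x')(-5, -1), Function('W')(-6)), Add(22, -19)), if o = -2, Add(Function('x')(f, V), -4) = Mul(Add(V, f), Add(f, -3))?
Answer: 312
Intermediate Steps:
Function('x')(f, V) = Add(4, Mul(Add(-3, f), Add(V, f))) (Function('x')(f, V) = Add(4, Mul(Add(V, f), Add(f, -3))) = Add(4, Mul(Add(V, f), Add(-3, f))) = Add(4, Mul(Add(-3, f), Add(V, f))))
Function('W')(J) = 2 (Function('W')(J) = Add(0, Mul(-1, -2)) = Add(0, 2) = 2)
Mul(Mul(Function('x')(-5, -1), Function('W')(-6)), Add(22, -19)) = Mul(Mul(Add(4, Pow(-5, 2), Mul(-3, -1), Mul(-3, -5), Mul(-1, -5)), 2), Add(22, -19)) = Mul(Mul(Add(4, 25, 3, 15, 5), 2), 3) = Mul(Mul(52, 2), 3) = Mul(104, 3) = 312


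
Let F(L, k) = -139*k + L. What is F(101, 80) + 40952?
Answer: 29933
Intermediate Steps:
F(L, k) = L - 139*k
F(101, 80) + 40952 = (101 - 139*80) + 40952 = (101 - 11120) + 40952 = -11019 + 40952 = 29933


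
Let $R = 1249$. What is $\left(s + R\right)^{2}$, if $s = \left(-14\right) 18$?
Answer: $994009$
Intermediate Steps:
$s = -252$
$\left(s + R\right)^{2} = \left(-252 + 1249\right)^{2} = 997^{2} = 994009$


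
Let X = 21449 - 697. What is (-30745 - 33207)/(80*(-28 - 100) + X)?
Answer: -3997/657 ≈ -6.0837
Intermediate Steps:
X = 20752
(-30745 - 33207)/(80*(-28 - 100) + X) = (-30745 - 33207)/(80*(-28 - 100) + 20752) = -63952/(80*(-128) + 20752) = -63952/(-10240 + 20752) = -63952/10512 = -63952*1/10512 = -3997/657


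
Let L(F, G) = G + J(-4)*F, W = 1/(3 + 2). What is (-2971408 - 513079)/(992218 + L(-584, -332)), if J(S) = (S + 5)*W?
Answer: -17422435/4958846 ≈ -3.5134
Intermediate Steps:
W = ⅕ (W = 1/5 = ⅕ ≈ 0.20000)
J(S) = 1 + S/5 (J(S) = (S + 5)*(⅕) = (5 + S)*(⅕) = 1 + S/5)
L(F, G) = G + F/5 (L(F, G) = G + (1 + (⅕)*(-4))*F = G + (1 - ⅘)*F = G + F/5)
(-2971408 - 513079)/(992218 + L(-584, -332)) = (-2971408 - 513079)/(992218 + (-332 + (⅕)*(-584))) = -3484487/(992218 + (-332 - 584/5)) = -3484487/(992218 - 2244/5) = -3484487/4958846/5 = -3484487*5/4958846 = -17422435/4958846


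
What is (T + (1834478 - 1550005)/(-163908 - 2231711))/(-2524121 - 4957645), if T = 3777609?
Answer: -4524855805249/8961730391577 ≈ -0.50491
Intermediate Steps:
(T + (1834478 - 1550005)/(-163908 - 2231711))/(-2524121 - 4957645) = (3777609 + (1834478 - 1550005)/(-163908 - 2231711))/(-2524121 - 4957645) = (3777609 + 284473/(-2395619))/(-7481766) = (3777609 + 284473*(-1/2395619))*(-1/7481766) = (3777609 - 284473/2395619)*(-1/7481766) = (9049711610498/2395619)*(-1/7481766) = -4524855805249/8961730391577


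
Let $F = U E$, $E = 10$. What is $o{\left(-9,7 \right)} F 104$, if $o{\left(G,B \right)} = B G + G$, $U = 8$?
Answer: $-599040$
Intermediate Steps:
$F = 80$ ($F = 8 \cdot 10 = 80$)
$o{\left(G,B \right)} = G + B G$
$o{\left(-9,7 \right)} F 104 = - 9 \left(1 + 7\right) 80 \cdot 104 = \left(-9\right) 8 \cdot 80 \cdot 104 = \left(-72\right) 80 \cdot 104 = \left(-5760\right) 104 = -599040$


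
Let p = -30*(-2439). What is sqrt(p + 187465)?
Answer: sqrt(260635) ≈ 510.52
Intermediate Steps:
p = 73170
sqrt(p + 187465) = sqrt(73170 + 187465) = sqrt(260635)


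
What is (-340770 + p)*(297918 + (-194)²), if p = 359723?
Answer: 6359754962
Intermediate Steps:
(-340770 + p)*(297918 + (-194)²) = (-340770 + 359723)*(297918 + (-194)²) = 18953*(297918 + 37636) = 18953*335554 = 6359754962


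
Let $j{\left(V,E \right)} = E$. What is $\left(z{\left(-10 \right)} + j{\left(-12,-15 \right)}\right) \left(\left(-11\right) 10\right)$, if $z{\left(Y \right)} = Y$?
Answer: $2750$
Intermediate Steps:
$\left(z{\left(-10 \right)} + j{\left(-12,-15 \right)}\right) \left(\left(-11\right) 10\right) = \left(-10 - 15\right) \left(\left(-11\right) 10\right) = \left(-25\right) \left(-110\right) = 2750$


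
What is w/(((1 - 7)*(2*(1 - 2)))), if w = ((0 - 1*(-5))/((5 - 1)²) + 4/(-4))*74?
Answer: -407/96 ≈ -4.2396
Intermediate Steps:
w = -407/8 (w = ((0 + 5)/(4²) + 4*(-¼))*74 = (5/16 - 1)*74 = -11/16*74 = -407/8 ≈ -50.875)
w/(((1 - 7)*(2*(1 - 2)))) = -407*1/(2*(1 - 7)*(1 - 2))/8 = -407/(8*((-12*(-1)))) = -407/(8*((-6*(-2)))) = -407/8/12 = -407/8*1/12 = -407/96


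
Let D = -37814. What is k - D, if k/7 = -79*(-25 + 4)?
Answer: 49427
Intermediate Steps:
k = 11613 (k = 7*(-79*(-25 + 4)) = 7*(-79*(-21)) = 7*1659 = 11613)
k - D = 11613 - 1*(-37814) = 11613 + 37814 = 49427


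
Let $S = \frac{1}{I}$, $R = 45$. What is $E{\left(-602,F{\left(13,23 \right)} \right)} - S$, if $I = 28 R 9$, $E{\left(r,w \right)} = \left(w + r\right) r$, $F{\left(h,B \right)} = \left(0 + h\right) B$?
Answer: $\frac{2068484039}{11340} \approx 1.8241 \cdot 10^{5}$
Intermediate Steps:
$F{\left(h,B \right)} = B h$ ($F{\left(h,B \right)} = h B = B h$)
$E{\left(r,w \right)} = r \left(r + w\right)$ ($E{\left(r,w \right)} = \left(r + w\right) r = r \left(r + w\right)$)
$I = 11340$ ($I = 28 \cdot 45 \cdot 9 = 1260 \cdot 9 = 11340$)
$S = \frac{1}{11340} \approx 8.8183 \cdot 10^{-5}$
$E{\left(-602,F{\left(13,23 \right)} \right)} - S = - 602 \left(-602 + 23 \cdot 13\right) - \frac{1}{11340} = - 602 \left(-602 + 299\right) - \frac{1}{11340} = \left(-602\right) \left(-303\right) - \frac{1}{11340} = 182406 - \frac{1}{11340} = \frac{2068484039}{11340}$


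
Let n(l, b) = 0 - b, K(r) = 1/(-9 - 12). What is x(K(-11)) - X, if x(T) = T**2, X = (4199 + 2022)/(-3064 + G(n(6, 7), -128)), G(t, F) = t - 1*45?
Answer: 2746577/1374156 ≈ 1.9987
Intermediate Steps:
K(r) = -1/21 (K(r) = 1/(-21) = -1/21)
n(l, b) = -b
G(t, F) = -45 + t (G(t, F) = t - 45 = -45 + t)
X = -6221/3116 (X = (4199 + 2022)/(-3064 + (-45 - 1*7)) = 6221/(-3064 + (-45 - 7)) = 6221/(-3064 - 52) = 6221/(-3116) = 6221*(-1/3116) = -6221/3116 ≈ -1.9965)
x(K(-11)) - X = (-1/21)**2 - 1*(-6221/3116) = 1/441 + 6221/3116 = 2746577/1374156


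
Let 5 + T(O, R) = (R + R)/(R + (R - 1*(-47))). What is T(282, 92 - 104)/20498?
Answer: -139/471454 ≈ -0.00029483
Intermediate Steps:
T(O, R) = -5 + 2*R/(47 + 2*R) (T(O, R) = -5 + (R + R)/(R + (R - 1*(-47))) = -5 + (2*R)/(R + (R + 47)) = -5 + (2*R)/(R + (47 + R)) = -5 + (2*R)/(47 + 2*R) = -5 + 2*R/(47 + 2*R))
T(282, 92 - 104)/20498 = ((-235 - 8*(92 - 104))/(47 + 2*(92 - 104)))/20498 = ((-235 - 8*(-12))/(47 + 2*(-12)))*(1/20498) = ((-235 + 96)/(47 - 24))*(1/20498) = (-139/23)*(1/20498) = ((1/23)*(-139))*(1/20498) = -139/23*1/20498 = -139/471454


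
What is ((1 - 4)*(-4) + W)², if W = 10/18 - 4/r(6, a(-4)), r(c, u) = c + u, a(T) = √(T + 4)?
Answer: 11449/81 ≈ 141.35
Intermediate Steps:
a(T) = √(4 + T)
W = -⅑ (W = 10/18 - 4/(6 + √(4 - 4)) = 10*(1/18) - 4/(6 + √0) = 5/9 - 4/(6 + 0) = 5/9 - 4/6 = 5/9 - 4*⅙ = 5/9 - ⅔ = -⅑ ≈ -0.11111)
((1 - 4)*(-4) + W)² = ((1 - 4)*(-4) - ⅑)² = (-3*(-4) - ⅑)² = (12 - ⅑)² = (107/9)² = 11449/81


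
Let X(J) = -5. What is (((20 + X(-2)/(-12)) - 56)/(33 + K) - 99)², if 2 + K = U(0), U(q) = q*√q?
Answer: 1387935025/138384 ≈ 10030.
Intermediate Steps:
U(q) = q^(3/2)
K = -2 (K = -2 + 0^(3/2) = -2 + 0 = -2)
(((20 + X(-2)/(-12)) - 56)/(33 + K) - 99)² = (((20 - 5/(-12)) - 56)/(33 - 2) - 99)² = (((20 - 5*(-1/12)) - 56)/31 - 99)² = (((20 + 5/12) - 56)*(1/31) - 99)² = ((245/12 - 56)*(1/31) - 99)² = (-427/12*1/31 - 99)² = (-427/372 - 99)² = (-37255/372)² = 1387935025/138384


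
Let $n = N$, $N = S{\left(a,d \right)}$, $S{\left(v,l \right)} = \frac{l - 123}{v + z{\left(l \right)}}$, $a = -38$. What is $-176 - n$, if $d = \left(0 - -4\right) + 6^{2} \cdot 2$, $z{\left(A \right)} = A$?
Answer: $- \frac{6641}{38} \approx -174.76$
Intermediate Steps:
$d = 76$ ($d = \left(0 + 4\right) + 36 \cdot 2 = 4 + 72 = 76$)
$S{\left(v,l \right)} = \frac{-123 + l}{l + v}$ ($S{\left(v,l \right)} = \frac{l - 123}{v + l} = \frac{-123 + l}{l + v}$)
$N = - \frac{47}{38}$ ($N = \frac{-123 + 76}{76 - 38} = \frac{1}{38} \left(-47\right) = - \frac{47}{38} \approx -1.2368$)
$n = - \frac{47}{38} \approx -1.2368$
$-176 - n = -176 - - \frac{47}{38} = -176 + \frac{47}{38} = - \frac{6641}{38}$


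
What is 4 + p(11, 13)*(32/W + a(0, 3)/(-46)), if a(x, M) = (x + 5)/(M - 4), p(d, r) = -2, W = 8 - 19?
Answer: 2429/253 ≈ 9.6008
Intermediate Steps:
W = -11
a(x, M) = (5 + x)/(-4 + M)
4 + p(11, 13)*(32/W + a(0, 3)/(-46)) = 4 - 2*(32/(-11) + ((5 + 0)/(-4 + 3))/(-46)) = 4 - 2*(32*(-1/11) + (5/(-1))*(-1/46)) = 4 - 2*(-32/11 - 1*5*(-1/46)) = 4 - 2*(-32/11 - 5*(-1/46)) = 4 - 2*(-32/11 + 5/46) = 4 - 2*(-1417/506) = 4 + 1417/253 = 2429/253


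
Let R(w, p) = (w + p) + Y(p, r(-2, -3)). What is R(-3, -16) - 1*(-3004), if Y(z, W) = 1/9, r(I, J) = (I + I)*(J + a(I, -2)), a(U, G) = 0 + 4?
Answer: 26866/9 ≈ 2985.1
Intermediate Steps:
a(U, G) = 4
r(I, J) = 2*I*(4 + J) (r(I, J) = (I + I)*(J + 4) = (2*I)*(4 + J) = 2*I*(4 + J))
Y(z, W) = ⅑
R(w, p) = ⅑ + p + w (R(w, p) = (w + p) + ⅑ = (p + w) + ⅑ = ⅑ + p + w)
R(-3, -16) - 1*(-3004) = (⅑ - 16 - 3) - 1*(-3004) = -170/9 + 3004 = 26866/9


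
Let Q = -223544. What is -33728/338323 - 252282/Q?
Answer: 38906555527/37815038356 ≈ 1.0289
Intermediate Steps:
-33728/338323 - 252282/Q = -33728/338323 - 252282/(-223544) = -33728*1/338323 - 252282*(-1/223544) = -33728/338323 + 126141/111772 = 38906555527/37815038356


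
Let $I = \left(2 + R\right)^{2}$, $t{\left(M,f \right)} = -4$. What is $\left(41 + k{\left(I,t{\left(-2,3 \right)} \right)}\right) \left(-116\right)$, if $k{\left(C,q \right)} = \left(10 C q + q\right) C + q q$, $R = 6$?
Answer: $19028524$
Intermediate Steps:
$I = 64$ ($I = \left(2 + 6\right)^{2} = 8^{2} = 64$)
$k{\left(C,q \right)} = q^{2} + C \left(q + 10 C q\right)$ ($k{\left(C,q \right)} = \left(10 C q + q\right) C + q^{2} = \left(q + 10 C q\right) C + q^{2} = C \left(q + 10 C q\right) + q^{2} = q^{2} + C \left(q + 10 C q\right)$)
$\left(41 + k{\left(I,t{\left(-2,3 \right)} \right)}\right) \left(-116\right) = \left(41 - 4 \left(64 - 4 + 10 \cdot 64^{2}\right)\right) \left(-116\right) = \left(41 - 4 \left(64 - 4 + 10 \cdot 4096\right)\right) \left(-116\right) = \left(41 - 4 \left(64 - 4 + 40960\right)\right) \left(-116\right) = \left(41 - 164080\right) \left(-116\right) = \left(-164039\right) \left(-116\right) = 19028524$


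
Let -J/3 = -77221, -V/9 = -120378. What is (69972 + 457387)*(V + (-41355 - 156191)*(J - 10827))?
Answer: -23005606605892386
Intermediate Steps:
V = 1083402 (V = -9*(-120378) = 1083402)
J = 231663 (J = -3*(-77221) = 231663)
(69972 + 457387)*(V + (-41355 - 156191)*(J - 10827)) = (69972 + 457387)*(1083402 + (-41355 - 156191)*(231663 - 10827)) = 527359*(1083402 - 197546*220836) = 527359*(1083402 - 43625268456) = 527359*(-43624185054) = -23005606605892386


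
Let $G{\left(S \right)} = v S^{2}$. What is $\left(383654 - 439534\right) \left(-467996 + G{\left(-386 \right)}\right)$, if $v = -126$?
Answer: $1075214572960$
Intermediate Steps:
$G{\left(S \right)} = - 126 S^{2}$
$\left(383654 - 439534\right) \left(-467996 + G{\left(-386 \right)}\right) = \left(383654 - 439534\right) \left(-467996 - 126 \left(-386\right)^{2}\right) = - 55880 \left(-467996 - 18773496\right) = \left(-55880\right) \left(-19241492\right) = 1075214572960$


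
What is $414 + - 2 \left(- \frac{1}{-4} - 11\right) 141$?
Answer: $\frac{6891}{2} \approx 3445.5$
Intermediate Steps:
$414 + - 2 \left(- \frac{1}{-4} - 11\right) 141 = 414 + - 2 \left(\left(-1\right) \left(- \frac{1}{4}\right) - 11\right) 141 = 414 + - 2 \left(\frac{1}{4} - 11\right) 141 = 414 + \left(-2\right) \left(- \frac{43}{4}\right) 141 = 414 + \frac{43}{2} \cdot 141 = 414 + \frac{6063}{2} = \frac{6891}{2}$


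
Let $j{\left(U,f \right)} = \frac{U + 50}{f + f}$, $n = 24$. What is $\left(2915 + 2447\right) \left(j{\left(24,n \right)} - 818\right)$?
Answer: $- \frac{52534195}{12} \approx -4.3778 \cdot 10^{6}$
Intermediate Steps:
$j{\left(U,f \right)} = \frac{50 + U}{2 f}$
$\left(2915 + 2447\right) \left(j{\left(24,n \right)} - 818\right) = \left(2915 + 2447\right) \left(\frac{50 + 24}{2 \cdot 24} - 818\right) = 5362 \left(\frac{1}{2} \cdot \frac{1}{24} \cdot 74 - 818\right) = 5362 \left(\frac{37}{24} - 818\right) = 5362 \left(- \frac{19595}{24}\right) = - \frac{52534195}{12}$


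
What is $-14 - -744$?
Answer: $730$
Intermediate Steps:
$-14 - -744 = -14 + 744 = 730$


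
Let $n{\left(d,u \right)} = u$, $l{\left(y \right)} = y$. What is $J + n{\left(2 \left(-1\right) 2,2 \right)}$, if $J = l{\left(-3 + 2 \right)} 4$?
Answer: $-2$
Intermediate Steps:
$J = -4$ ($J = \left(-3 + 2\right) 4 = \left(-1\right) 4 = -4$)
$J + n{\left(2 \left(-1\right) 2,2 \right)} = -4 + 2 = -2$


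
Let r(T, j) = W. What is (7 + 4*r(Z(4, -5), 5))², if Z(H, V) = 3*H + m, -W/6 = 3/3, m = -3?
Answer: 289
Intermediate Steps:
W = -6 (W = -18/3 = -6*1 = -6)
Z(H, V) = -3 + 3*H (Z(H, V) = 3*H - 3 = -3 + 3*H)
r(T, j) = -6
(7 + 4*r(Z(4, -5), 5))² = (7 + 4*(-6))² = (7 - 24)² = (-17)² = 289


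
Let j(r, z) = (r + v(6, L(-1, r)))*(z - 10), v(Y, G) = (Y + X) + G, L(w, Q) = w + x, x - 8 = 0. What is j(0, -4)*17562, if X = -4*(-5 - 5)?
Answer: -13031004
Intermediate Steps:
x = 8 (x = 8 + 0 = 8)
X = 40 (X = -4*(-10) = 40)
L(w, Q) = 8 + w (L(w, Q) = w + 8 = 8 + w)
v(Y, G) = 40 + G + Y (v(Y, G) = (Y + 40) + G = (40 + Y) + G = 40 + G + Y)
j(r, z) = (-10 + z)*(53 + r) (j(r, z) = (r + (40 + (8 - 1) + 6))*(z - 10) = (r + (40 + 7 + 6))*(-10 + z) = (r + 53)*(-10 + z) = (53 + r)*(-10 + z) = (-10 + z)*(53 + r))
j(0, -4)*17562 = (-530 - 10*0 + 53*(-4) + 0*(-4))*17562 = (-530 + 0 - 212 + 0)*17562 = -742*17562 = -13031004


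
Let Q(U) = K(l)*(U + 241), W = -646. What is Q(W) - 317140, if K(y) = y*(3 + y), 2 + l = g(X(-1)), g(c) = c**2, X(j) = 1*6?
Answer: -826630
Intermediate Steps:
X(j) = 6
l = 34 (l = -2 + 6**2 = -2 + 36 = 34)
Q(U) = 303178 + 1258*U (Q(U) = (34*(3 + 34))*(U + 241) = (34*37)*(241 + U) = 1258*(241 + U) = 303178 + 1258*U)
Q(W) - 317140 = (303178 + 1258*(-646)) - 317140 = (303178 - 812668) - 317140 = -509490 - 317140 = -826630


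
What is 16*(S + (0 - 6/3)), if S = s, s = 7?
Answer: 80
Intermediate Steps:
S = 7
16*(S + (0 - 6/3)) = 16*(7 + (0 - 6/3)) = 16*(7 + (0 - 3*⅔)) = 16*(7 + (0 - 2)) = 16*(7 - 2) = 16*5 = 80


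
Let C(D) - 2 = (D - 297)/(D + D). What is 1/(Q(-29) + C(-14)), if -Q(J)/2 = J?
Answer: 28/1991 ≈ 0.014063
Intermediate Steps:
Q(J) = -2*J
C(D) = 2 + (-297 + D)/(2*D) (C(D) = 2 + (D - 297)/(D + D) = 2 + (-297 + D)/((2*D)) = 2 + (-297 + D)*(1/(2*D)) = 2 + (-297 + D)/(2*D))
1/(Q(-29) + C(-14)) = 1/(-2*(-29) + (½)*(-297 + 5*(-14))/(-14)) = 1/(58 + (½)*(-1/14)*(-297 - 70)) = 1/(58 + (½)*(-1/14)*(-367)) = 1/(58 + 367/28) = 1/(1991/28) = 28/1991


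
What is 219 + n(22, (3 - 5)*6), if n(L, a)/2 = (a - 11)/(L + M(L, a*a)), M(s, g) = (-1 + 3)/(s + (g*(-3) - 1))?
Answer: 980427/4520 ≈ 216.91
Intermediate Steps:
M(s, g) = 2/(-1 + s - 3*g) (M(s, g) = 2/(s + (-3*g - 1)) = 2/(s + (-1 - 3*g)) = 2/(-1 + s - 3*g))
n(L, a) = 2*(-11 + a)/(L + 2/(-1 + L - 3*a**2)) (n(L, a) = 2*((a - 11)/(L + 2/(-1 + L - 3*a*a))) = 2*((-11 + a)/(L + 2/(-1 + L - 3*a**2))) = 2*(-11 + a)/(L + 2/(-1 + L - 3*a**2)))
219 + n(22, (3 - 5)*6) = 219 + 2*(-11 + (3 - 5)*6)*(1 - 1*22 + 3*((3 - 5)*6)**2)/(-2 + 22*(1 - 1*22 + 3*((3 - 5)*6)**2)) = 219 + 2*(-11 - 2*6)*(1 - 22 + 3*(-2*6)**2)/(-2 + 22*(1 - 22 + 3*(-2*6)**2)) = 219 + 2*(-11 - 12)*(1 - 22 + 3*(-12)**2)/(-2 + 22*(1 - 22 + 3*(-12)**2)) = 219 + 2*(-23)*(1 - 22 + 3*144)/(-2 + 22*(1 - 22 + 3*144)) = 219 + 2*(-23)*(1 - 22 + 432)/(-2 + 22*(1 - 22 + 432)) = 219 + 2*(-23)*411/(-2 + 22*411) = 219 + 2*(-23)*411/(-2 + 9042) = 219 + 2*(-23)*411/9040 = 219 + 2*(1/9040)*(-23)*411 = 219 - 9453/4520 = 980427/4520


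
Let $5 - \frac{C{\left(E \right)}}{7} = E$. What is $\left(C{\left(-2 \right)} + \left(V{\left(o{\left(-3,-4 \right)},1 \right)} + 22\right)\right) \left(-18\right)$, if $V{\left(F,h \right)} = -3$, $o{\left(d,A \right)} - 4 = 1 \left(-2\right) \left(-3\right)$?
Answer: $-1224$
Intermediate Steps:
$o{\left(d,A \right)} = 10$ ($o{\left(d,A \right)} = 4 + 1 \left(-2\right) \left(-3\right) = 4 - -6 = 4 + 6 = 10$)
$C{\left(E \right)} = 35 - 7 E$
$\left(C{\left(-2 \right)} + \left(V{\left(o{\left(-3,-4 \right)},1 \right)} + 22\right)\right) \left(-18\right) = \left(\left(35 - -14\right) + \left(-3 + 22\right)\right) \left(-18\right) = \left(\left(35 + 14\right) + 19\right) \left(-18\right) = \left(49 + 19\right) \left(-18\right) = 68 \left(-18\right) = -1224$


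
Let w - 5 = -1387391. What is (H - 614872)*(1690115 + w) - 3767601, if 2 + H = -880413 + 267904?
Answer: -371568195808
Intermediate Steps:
w = -1387386 (w = 5 - 1387391 = -1387386)
H = -612511 (H = -2 + (-880413 + 267904) = -2 - 612509 = -612511)
(H - 614872)*(1690115 + w) - 3767601 = (-612511 - 614872)*(1690115 - 1387386) - 3767601 = -1227383*302729 - 3767601 = -371564428207 - 3767601 = -371568195808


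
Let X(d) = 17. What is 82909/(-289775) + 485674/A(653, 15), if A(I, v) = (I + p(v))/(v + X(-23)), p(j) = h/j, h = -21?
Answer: 11258759609239/472043475 ≈ 23851.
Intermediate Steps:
p(j) = -21/j
A(I, v) = (I - 21/v)/(17 + v) (A(I, v) = (I - 21/v)/(v + 17) = (I - 21/v)/(17 + v))
82909/(-289775) + 485674/A(653, 15) = 82909/(-289775) + 485674/(((-21 + 653*15)/(15*(17 + 15)))) = 82909*(-1/289775) + 485674/(((1/15)*(-21 + 9795)/32)) = -82909/289775 + 485674/(((1/15)*(1/32)*9774)) = -82909/289775 + 485674/(1629/80) = -82909/289775 + 485674*(80/1629) = -82909/289775 + 38853920/1629 = 11258759609239/472043475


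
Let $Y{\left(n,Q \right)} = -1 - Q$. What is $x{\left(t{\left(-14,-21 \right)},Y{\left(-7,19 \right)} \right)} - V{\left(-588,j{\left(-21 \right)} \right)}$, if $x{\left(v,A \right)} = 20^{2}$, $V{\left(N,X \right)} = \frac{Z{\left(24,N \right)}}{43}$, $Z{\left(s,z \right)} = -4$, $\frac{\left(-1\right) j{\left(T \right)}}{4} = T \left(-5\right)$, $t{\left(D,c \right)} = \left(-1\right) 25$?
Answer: $\frac{17204}{43} \approx 400.09$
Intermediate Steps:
$t{\left(D,c \right)} = -25$
$j{\left(T \right)} = 20 T$ ($j{\left(T \right)} = - 4 T \left(-5\right) = - 4 \left(- 5 T\right) = 20 T$)
$V{\left(N,X \right)} = - \frac{4}{43}$
$x{\left(v,A \right)} = 400$
$x{\left(t{\left(-14,-21 \right)},Y{\left(-7,19 \right)} \right)} - V{\left(-588,j{\left(-21 \right)} \right)} = 400 - - \frac{4}{43} = 400 + \frac{4}{43} = \frac{17204}{43}$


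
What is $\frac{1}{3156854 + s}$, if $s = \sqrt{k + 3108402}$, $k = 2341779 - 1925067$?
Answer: $\frac{1578427}{4982861826101} - \frac{\sqrt{3525114}}{9965723652202} \approx 3.1658 \cdot 10^{-7}$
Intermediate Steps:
$k = 416712$ ($k = 2341779 - 1925067 = 416712$)
$s = \sqrt{3525114}$ ($s = \sqrt{416712 + 3108402} = \sqrt{3525114} \approx 1877.5$)
$\frac{1}{3156854 + s} = \frac{1}{3156854 + \sqrt{3525114}}$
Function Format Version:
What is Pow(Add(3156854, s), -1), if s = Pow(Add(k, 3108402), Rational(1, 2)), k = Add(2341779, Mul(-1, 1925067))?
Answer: Add(Rational(1578427, 4982861826101), Mul(Rational(-1, 9965723652202), Pow(3525114, Rational(1, 2)))) ≈ 3.1658e-7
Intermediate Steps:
k = 416712 (k = Add(2341779, -1925067) = 416712)
s = Pow(3525114, Rational(1, 2)) (s = Pow(Add(416712, 3108402), Rational(1, 2)) = Pow(3525114, Rational(1, 2)) ≈ 1877.5)
Pow(Add(3156854, s), -1) = Pow(Add(3156854, Pow(3525114, Rational(1, 2))), -1)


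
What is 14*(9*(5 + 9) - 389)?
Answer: -3682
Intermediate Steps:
14*(9*(5 + 9) - 389) = 14*(9*14 - 389) = 14*(126 - 389) = 14*(-263) = -3682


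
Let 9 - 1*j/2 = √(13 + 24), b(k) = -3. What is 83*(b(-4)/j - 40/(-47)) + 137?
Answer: 753465/4136 - 249*√37/88 ≈ 164.96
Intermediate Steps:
j = 18 - 2*√37 (j = 18 - 2*√(13 + 24) = 18 - 2*√37 ≈ 5.8345)
83*(b(-4)/j - 40/(-47)) + 137 = 83*(-3/(18 - 2*√37) - 40/(-47)) + 137 = 83*(-3/(18 - 2*√37) - 40*(-1/47)) + 137 = 83*(-3/(18 - 2*√37) + 40/47) + 137 = 83*(40/47 - 3/(18 - 2*√37)) + 137 = (3320/47 - 249/(18 - 2*√37)) + 137 = 9759/47 - 249/(18 - 2*√37)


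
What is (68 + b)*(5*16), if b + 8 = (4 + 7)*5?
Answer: 9200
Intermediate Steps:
b = 47 (b = -8 + (4 + 7)*5 = -8 + 11*5 = -8 + 55 = 47)
(68 + b)*(5*16) = (68 + 47)*(5*16) = 115*80 = 9200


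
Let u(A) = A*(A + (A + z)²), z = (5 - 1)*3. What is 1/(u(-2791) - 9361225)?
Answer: -1/21556020775 ≈ -4.6391e-11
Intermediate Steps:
z = 12 (z = 4*3 = 12)
u(A) = A*(A + (12 + A)²) (u(A) = A*(A + (A + 12)²) = A*(A + (12 + A)²))
1/(u(-2791) - 9361225) = 1/(-2791*(-2791 + (12 - 2791)²) - 9361225) = 1/(-2791*(-2791 + (-2779)²) - 9361225) = 1/(-2791*(-2791 + 7722841) - 9361225) = 1/(-2791*7720050 - 9361225) = 1/(-21546659550 - 9361225) = 1/(-21556020775) = -1/21556020775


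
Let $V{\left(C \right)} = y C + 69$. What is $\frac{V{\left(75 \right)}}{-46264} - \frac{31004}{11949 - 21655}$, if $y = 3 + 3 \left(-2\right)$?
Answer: $\frac{7803713}{2440426} \approx 3.1977$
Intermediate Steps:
$y = -3$ ($y = 3 - 6 = -3$)
$V{\left(C \right)} = 69 - 3 C$ ($V{\left(C \right)} = - 3 C + 69 = 69 - 3 C$)
$\frac{V{\left(75 \right)}}{-46264} - \frac{31004}{11949 - 21655} = \frac{69 - 225}{-46264} - \frac{31004}{11949 - 21655} = \left(69 - 225\right) \left(- \frac{1}{46264}\right) - \frac{31004}{-9706} = \left(-156\right) \left(- \frac{1}{46264}\right) - - \frac{674}{211} = \frac{39}{11566} + \frac{674}{211} = \frac{7803713}{2440426}$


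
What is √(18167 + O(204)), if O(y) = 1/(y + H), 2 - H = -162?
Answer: √153765511/92 ≈ 134.78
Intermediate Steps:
H = 164 (H = 2 - 1*(-162) = 2 + 162 = 164)
O(y) = 1/(164 + y) (O(y) = 1/(y + 164) = 1/(164 + y))
√(18167 + O(204)) = √(18167 + 1/(164 + 204)) = √(18167 + 1/368) = √(6685457/368) = √153765511/92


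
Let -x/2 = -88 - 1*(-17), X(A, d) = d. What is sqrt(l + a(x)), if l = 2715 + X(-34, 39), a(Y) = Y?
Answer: 4*sqrt(181) ≈ 53.815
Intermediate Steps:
x = 142 (x = -2*(-88 - 1*(-17)) = -2*(-88 + 17) = -2*(-71) = 142)
l = 2754 (l = 2715 + 39 = 2754)
sqrt(l + a(x)) = sqrt(2754 + 142) = sqrt(2896) = 4*sqrt(181)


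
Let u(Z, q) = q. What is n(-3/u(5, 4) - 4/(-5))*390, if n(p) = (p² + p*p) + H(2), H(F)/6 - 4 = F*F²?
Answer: 561639/20 ≈ 28082.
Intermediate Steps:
H(F) = 24 + 6*F³ (H(F) = 24 + 6*(F*F²) = 24 + 6*F³)
n(p) = 72 + 2*p² (n(p) = (p² + p*p) + (24 + 6*2³) = (p² + p²) + (24 + 6*8) = 2*p² + (24 + 48) = 2*p² + 72 = 72 + 2*p²)
n(-3/u(5, 4) - 4/(-5))*390 = (72 + 2*(-3/4 - 4/(-5))²)*390 = (72 + 2*(-3*¼ - 4*(-⅕))²)*390 = (72 + 2*(-¾ + ⅘)²)*390 = (72 + 2*(1/20)²)*390 = (72 + 2*(1/400))*390 = (72 + 1/200)*390 = (14401/200)*390 = 561639/20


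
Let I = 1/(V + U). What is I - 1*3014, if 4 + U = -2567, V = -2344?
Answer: -14813811/4915 ≈ -3014.0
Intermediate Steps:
U = -2571 (U = -4 - 2567 = -2571)
I = -1/4915 (I = 1/(-2344 - 2571) = 1/(-4915) = -1/4915 ≈ -0.00020346)
I - 1*3014 = -1/4915 - 1*3014 = -1/4915 - 3014 = -14813811/4915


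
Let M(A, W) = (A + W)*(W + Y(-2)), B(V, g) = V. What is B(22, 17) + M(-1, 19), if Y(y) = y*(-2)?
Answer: 436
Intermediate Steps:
Y(y) = -2*y
M(A, W) = (4 + W)*(A + W) (M(A, W) = (A + W)*(W - 2*(-2)) = (A + W)*(W + 4) = (A + W)*(4 + W) = (4 + W)*(A + W))
B(22, 17) + M(-1, 19) = 22 + (19² + 4*(-1) + 4*19 - 1*19) = 22 + (361 - 4 + 76 - 19) = 22 + 414 = 436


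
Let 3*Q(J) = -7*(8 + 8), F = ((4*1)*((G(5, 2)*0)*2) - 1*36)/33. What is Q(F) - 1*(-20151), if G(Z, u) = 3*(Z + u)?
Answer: 60341/3 ≈ 20114.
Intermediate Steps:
G(Z, u) = 3*Z + 3*u
F = -12/11 (F = ((4*1)*(((3*5 + 3*2)*0)*2) - 1*36)/33 = (4*(((15 + 6)*0)*2) - 36)*(1/33) = (4*((21*0)*2) - 36)*(1/33) = (4*(0*2) - 36)*(1/33) = (4*0 - 36)*(1/33) = (0 - 36)*(1/33) = -36*1/33 = -12/11 ≈ -1.0909)
Q(J) = -112/3 (Q(J) = (-7*(8 + 8))/3 = (-7*16)/3 = (⅓)*(-112) = -112/3)
Q(F) - 1*(-20151) = -112/3 - 1*(-20151) = -112/3 + 20151 = 60341/3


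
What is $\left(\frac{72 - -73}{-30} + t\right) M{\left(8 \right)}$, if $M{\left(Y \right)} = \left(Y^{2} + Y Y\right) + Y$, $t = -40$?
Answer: $- \frac{18292}{3} \approx -6097.3$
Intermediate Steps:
$M{\left(Y \right)} = Y + 2 Y^{2}$ ($M{\left(Y \right)} = \left(Y^{2} + Y^{2}\right) + Y = 2 Y^{2} + Y = Y + 2 Y^{2}$)
$\left(\frac{72 - -73}{-30} + t\right) M{\left(8 \right)} = \left(\frac{72 - -73}{-30} - 40\right) 8 \left(1 + 2 \cdot 8\right) = \left(\left(72 + 73\right) \left(- \frac{1}{30}\right) - 40\right) 8 \left(1 + 16\right) = \left(145 \left(- \frac{1}{30}\right) - 40\right) 8 \cdot 17 = \left(- \frac{29}{6} - 40\right) 136 = \left(- \frac{269}{6}\right) 136 = - \frac{18292}{3}$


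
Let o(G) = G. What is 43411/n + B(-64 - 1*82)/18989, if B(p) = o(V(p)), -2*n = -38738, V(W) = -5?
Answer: 824234634/367797941 ≈ 2.2410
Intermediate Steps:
n = 19369 (n = -1/2*(-38738) = 19369)
B(p) = -5
43411/n + B(-64 - 1*82)/18989 = 43411/19369 - 5/18989 = 824234634/367797941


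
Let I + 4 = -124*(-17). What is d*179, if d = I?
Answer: 376616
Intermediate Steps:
I = 2104 (I = -4 - 124*(-17) = -4 + 2108 = 2104)
d = 2104
d*179 = 2104*179 = 376616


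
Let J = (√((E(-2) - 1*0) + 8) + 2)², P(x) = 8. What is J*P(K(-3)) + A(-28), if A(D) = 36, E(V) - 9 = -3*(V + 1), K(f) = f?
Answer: 228 + 64*√5 ≈ 371.11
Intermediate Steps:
E(V) = 6 - 3*V (E(V) = 9 - 3*(V + 1) = 9 - 3*(1 + V) = 9 + (-3 - 3*V) = 6 - 3*V)
J = (2 + 2*√5)² (J = (√(((6 - 3*(-2)) - 1*0) + 8) + 2)² = (√(((6 + 6) + 0) + 8) + 2)² = (√((12 + 0) + 8) + 2)² = (√(12 + 8) + 2)² = (√20 + 2)² = (2*√5 + 2)² = (2 + 2*√5)² ≈ 41.889)
J*P(K(-3)) + A(-28) = (24 + 8*√5)*8 + 36 = (192 + 64*√5) + 36 = 228 + 64*√5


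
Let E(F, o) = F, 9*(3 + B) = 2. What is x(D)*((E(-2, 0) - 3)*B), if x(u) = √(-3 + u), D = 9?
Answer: 125*√6/9 ≈ 34.021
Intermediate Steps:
B = -25/9 (B = -3 + (⅑)*2 = -3 + 2/9 = -25/9 ≈ -2.7778)
x(D)*((E(-2, 0) - 3)*B) = √(-3 + 9)*((-2 - 3)*(-25/9)) = √6*(-5*(-25/9)) = √6*(125/9) = 125*√6/9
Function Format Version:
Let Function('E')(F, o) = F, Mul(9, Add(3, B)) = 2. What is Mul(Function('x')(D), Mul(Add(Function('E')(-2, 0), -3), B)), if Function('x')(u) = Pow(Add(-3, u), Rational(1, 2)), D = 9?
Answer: Mul(Rational(125, 9), Pow(6, Rational(1, 2))) ≈ 34.021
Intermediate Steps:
B = Rational(-25, 9) (B = Add(-3, Mul(Rational(1, 9), 2)) = Add(-3, Rational(2, 9)) = Rational(-25, 9) ≈ -2.7778)
Mul(Function('x')(D), Mul(Add(Function('E')(-2, 0), -3), B)) = Mul(Pow(Add(-3, 9), Rational(1, 2)), Mul(Add(-2, -3), Rational(-25, 9))) = Mul(Pow(6, Rational(1, 2)), Mul(-5, Rational(-25, 9))) = Mul(Pow(6, Rational(1, 2)), Rational(125, 9)) = Mul(Rational(125, 9), Pow(6, Rational(1, 2)))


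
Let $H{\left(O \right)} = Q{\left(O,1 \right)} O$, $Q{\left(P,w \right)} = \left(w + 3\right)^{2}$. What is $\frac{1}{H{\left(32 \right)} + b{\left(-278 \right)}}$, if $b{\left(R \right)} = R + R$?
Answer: $- \frac{1}{44} \approx -0.022727$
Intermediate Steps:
$Q{\left(P,w \right)} = \left(3 + w\right)^{2}$
$b{\left(R \right)} = 2 R$
$H{\left(O \right)} = 16 O$ ($H{\left(O \right)} = \left(3 + 1\right)^{2} O = 4^{2} O = 16 O$)
$\frac{1}{H{\left(32 \right)} + b{\left(-278 \right)}} = \frac{1}{16 \cdot 32 + 2 \left(-278\right)} = \frac{1}{512 - 556} = \frac{1}{-44} = - \frac{1}{44}$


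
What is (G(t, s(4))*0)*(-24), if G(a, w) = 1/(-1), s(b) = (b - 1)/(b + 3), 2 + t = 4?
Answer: 0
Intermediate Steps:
t = 2 (t = -2 + 4 = 2)
s(b) = (-1 + b)/(3 + b)
G(a, w) = -1
(G(t, s(4))*0)*(-24) = -1*0*(-24) = 0*(-24) = 0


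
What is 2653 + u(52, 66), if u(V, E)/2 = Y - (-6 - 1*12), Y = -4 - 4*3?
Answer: 2657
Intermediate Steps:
Y = -16 (Y = -4 - 12 = -16)
u(V, E) = 4 (u(V, E) = 2*(-16 - (-6 - 1*12)) = 2*(-16 - (-6 - 12)) = 2*(-16 - 1*(-18)) = 2*(-16 + 18) = 2*2 = 4)
2653 + u(52, 66) = 2653 + 4 = 2657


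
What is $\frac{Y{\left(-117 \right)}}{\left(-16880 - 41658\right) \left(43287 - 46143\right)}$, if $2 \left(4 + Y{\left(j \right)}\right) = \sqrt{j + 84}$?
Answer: $- \frac{1}{41796132} + \frac{i \sqrt{33}}{334369056} \approx -2.3926 \cdot 10^{-8} + 1.718 \cdot 10^{-8} i$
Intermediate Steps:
$Y{\left(j \right)} = -4 + \frac{\sqrt{84 + j}}{2}$ ($Y{\left(j \right)} = -4 + \frac{\sqrt{j + 84}}{2} = -4 + \frac{\sqrt{84 + j}}{2}$)
$\frac{Y{\left(-117 \right)}}{\left(-16880 - 41658\right) \left(43287 - 46143\right)} = \frac{-4 + \frac{\sqrt{84 - 117}}{2}}{\left(-16880 - 41658\right) \left(43287 - 46143\right)} = \frac{-4 + \frac{\sqrt{-33}}{2}}{\left(-58538\right) \left(-2856\right)} = \frac{-4 + \frac{i \sqrt{33}}{2}}{167184528} = \left(-4 + \frac{i \sqrt{33}}{2}\right) \frac{1}{167184528} = - \frac{1}{41796132} + \frac{i \sqrt{33}}{334369056}$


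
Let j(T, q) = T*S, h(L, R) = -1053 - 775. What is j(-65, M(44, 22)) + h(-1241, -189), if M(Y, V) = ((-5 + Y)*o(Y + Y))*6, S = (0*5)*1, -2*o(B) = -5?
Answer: -1828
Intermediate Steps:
o(B) = 5/2 (o(B) = -1/2*(-5) = 5/2)
h(L, R) = -1828
S = 0 (S = 0*1 = 0)
M(Y, V) = -75 + 15*Y (M(Y, V) = ((-5 + Y)*(5/2))*6 = (-25/2 + 5*Y/2)*6 = -75 + 15*Y)
j(T, q) = 0 (j(T, q) = T*0 = 0)
j(-65, M(44, 22)) + h(-1241, -189) = 0 - 1828 = -1828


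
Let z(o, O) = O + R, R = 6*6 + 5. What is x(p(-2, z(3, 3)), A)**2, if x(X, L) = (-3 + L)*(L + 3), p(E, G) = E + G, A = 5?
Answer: 256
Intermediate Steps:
R = 41 (R = 36 + 5 = 41)
z(o, O) = 41 + O (z(o, O) = O + 41 = 41 + O)
x(X, L) = (-3 + L)*(3 + L)
x(p(-2, z(3, 3)), A)**2 = (-9 + 5**2)**2 = (-9 + 25)**2 = 16**2 = 256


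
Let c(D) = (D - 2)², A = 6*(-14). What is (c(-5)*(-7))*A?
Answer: 28812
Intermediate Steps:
A = -84
c(D) = (-2 + D)²
(c(-5)*(-7))*A = ((-2 - 5)²*(-7))*(-84) = ((-7)²*(-7))*(-84) = (49*(-7))*(-84) = -343*(-84) = 28812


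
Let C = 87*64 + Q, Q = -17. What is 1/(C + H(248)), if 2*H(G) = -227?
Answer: 2/10875 ≈ 0.00018391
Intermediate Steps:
H(G) = -227/2 (H(G) = (½)*(-227) = -227/2)
C = 5551 (C = 87*64 - 17 = 5568 - 17 = 5551)
1/(C + H(248)) = 1/(5551 - 227/2) = 1/(10875/2) = 2/10875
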